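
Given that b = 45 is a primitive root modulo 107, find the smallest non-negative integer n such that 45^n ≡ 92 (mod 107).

78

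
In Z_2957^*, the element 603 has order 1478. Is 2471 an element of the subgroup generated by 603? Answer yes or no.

yes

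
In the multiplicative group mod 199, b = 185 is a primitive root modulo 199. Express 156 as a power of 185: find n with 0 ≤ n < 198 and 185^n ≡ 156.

77

Baby-step giant-step with m = ceil(sqrt(198)) = 15.
Baby table (185^j mod 199 for j=0..14):
  0:1  1:185  2:196  3:42  4:9  5:73  6:172  7:179
  8:81  9:60  10:155  11:19  12:132  13:142  14:2
Giant step factor: 185^(-15) ≡ 135 (mod 199).
Scan 156·135^i mod 199 for i = 0, 1, …:
  i=0: 156   i=1: 165   i=2: 186   i=3: 36
  i=4: 84   i=5: 196
Match at i=5, j=2: n = 5·15 + 2 = 77.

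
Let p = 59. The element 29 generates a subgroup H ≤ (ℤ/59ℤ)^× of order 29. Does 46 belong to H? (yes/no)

yes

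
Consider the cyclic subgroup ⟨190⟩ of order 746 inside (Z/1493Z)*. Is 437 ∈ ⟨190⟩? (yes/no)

no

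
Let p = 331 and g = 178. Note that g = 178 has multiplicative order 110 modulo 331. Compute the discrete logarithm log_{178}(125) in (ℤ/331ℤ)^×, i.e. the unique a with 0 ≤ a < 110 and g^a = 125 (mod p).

Successive powers of 178 modulo 331:
  178^0=1  178^1=178  178^2=239  178^3=174  178^4=189  178^5=211
  178^6=155  178^7=117  178^8=304  178^9=159  178^10=167  178^11=267
  178^12=193  178^13=261  178^14=118  178^15=151  178^16=67  178^17=10
  178^18=125
So 178^18 ≡ 125 (mod 331), giving a = 18.

18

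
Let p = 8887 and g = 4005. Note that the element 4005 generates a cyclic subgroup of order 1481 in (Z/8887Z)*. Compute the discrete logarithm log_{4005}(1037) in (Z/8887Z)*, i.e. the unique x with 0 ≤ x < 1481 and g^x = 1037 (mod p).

580

Baby-step giant-step with m = ceil(sqrt(1481)) = 39.
Baby table (4005^j mod 8887 for j=0..38):
  0:1  1:4005  2:7877  3:7422  4:6982  5:4408  6:4458  7:307
  8:3129  9:975  10:3482  11:1707  12:2432  13:8  14:5379  15:807
  16:6054  17:2534  18:8603  19:116  20:2456  21:7258  22:7800  23:1195
  24:4769  25:1682  26:64  27:7484  28:6456  29:3997  30:2498  31:6615
  32:928  33:1874  34:4742  35:191  36:673  37:2604  38:4569
Giant step factor: 4005^(-39) ≡ 4322 (mod 8887).
Scan 1037·4322^i mod 8887 for i = 0, 1, …:
  i=0: 1037   i=1: 2866   i=2: 7261   i=3: 2045
  i=4: 4812   i=5: 1884   i=6: 2156   i=7: 4656
  i=8: 3064   i=9: 978     …   i=13: 1753
  i=14: 4742
Match at i=14, j=34: x = 14·39 + 34 = 580.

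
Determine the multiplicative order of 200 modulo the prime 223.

The order of 200 must divide p − 1 = 222 = 2 · 3 · 37.
Divisors: 1, 2, 3, 6, 37, 74, 111, 222.
Check each in increasing order: 200^1 ≡ 200;  200^2 ≡ 83;  200^3 ≡ 98;  200^6 ≡ 15;  200^37 ≡ 39;  200^74 ≡ 183;  200^111 ≡ 1.
Smallest exponent giving 1 is 111.

111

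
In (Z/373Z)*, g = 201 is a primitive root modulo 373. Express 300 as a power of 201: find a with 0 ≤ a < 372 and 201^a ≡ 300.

98

Baby-step giant-step with m = ceil(sqrt(372)) = 20.
Baby table (201^j mod 373 for j=0..19):
  0:1  1:201  2:117  3:18  4:261  5:241  6:324  7:222
  8:235  9:237  10:266  11:127  12:163  13:312  14:48  15:323
  16:21  17:118  18:219  19:5
Giant step factor: 201^(-20) ≡ 337 (mod 373).
Scan 300·337^i mod 373 for i = 0, 1, …:
  i=0: 300   i=1: 17   i=2: 134   i=3: 25
  i=4: 219
Match at i=4, j=18: a = 4·20 + 18 = 98.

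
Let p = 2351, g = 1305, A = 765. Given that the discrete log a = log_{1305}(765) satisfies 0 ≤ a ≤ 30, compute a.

Compute 1305^0 mod 2351 = 1, then multiply by 1305 repeatedly:
  1305^0=1  1305^1=1305  1305^2=901  1305^3=305  1305^4=706
  1305^5=2089  1305^6=1336  1305^7=1389  1305^8=24  1305^9=757
  1305^10=465  1305^11=267  1305^12=487  1305^13=765
Found 765 at exponent 13.

13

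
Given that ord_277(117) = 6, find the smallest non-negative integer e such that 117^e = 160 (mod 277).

4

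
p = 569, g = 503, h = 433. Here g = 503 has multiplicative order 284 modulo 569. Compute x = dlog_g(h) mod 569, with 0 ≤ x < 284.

58

Baby-step giant-step with m = ceil(sqrt(284)) = 17.
Baby table (503^j mod 569 for j=0..16):
  0:1  1:503  2:373  3:418  4:293  5:8  6:41  7:139
  8:499  9:68  10:64  11:328  12:543  13:9  14:544  15:512
  16:348
Giant step factor: 503^(-17) ≡ 331 (mod 569).
Scan 433·331^i mod 569 for i = 0, 1, …:
  i=0: 433   i=1: 504   i=2: 107   i=3: 139
Match at i=3, j=7: x = 3·17 + 7 = 58.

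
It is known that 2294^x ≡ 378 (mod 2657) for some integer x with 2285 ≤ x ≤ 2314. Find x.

2297

Compute 2294^2285 mod 2657 = 226, then multiply by 2294 repeatedly:
  2294^2285=226  2294^2286=329  2294^2287=138  2294^2288=389  2294^2289=2271
  2294^2290=1954  2294^2291=117  2294^2292=41  2294^2293=1059  2294^2294=848
  2294^2295=388  2294^2296=2634  2294^2297=378
Found 378 at exponent 2297.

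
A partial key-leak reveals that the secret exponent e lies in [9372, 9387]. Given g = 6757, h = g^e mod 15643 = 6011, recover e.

9374

Compute 6757^9372 mod 15643 = 11249, then multiply by 6757 repeatedly:
  6757^9372=11249  6757^9373=156  6757^9374=6011
Found 6011 at exponent 9374.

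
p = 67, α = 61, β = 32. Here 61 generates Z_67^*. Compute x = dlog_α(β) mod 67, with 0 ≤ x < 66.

29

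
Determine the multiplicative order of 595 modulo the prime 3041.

3040

The order of 595 must divide p − 1 = 3040 = 2^5 · 5 · 19.
Divisors: 1, 2, 4, 5, 8, 10, 16, 19, 20, 32, 38, 40, 76, 80, 95, 152, 160, 190, 304, 380, 608, 760, 1520, 3040.
Check each in increasing order: 595^1 ≡ 595;  595^2 ≡ 1269;  595^4 ≡ 1672;  595^5 ≡ 433;  595^8 ≡ 905;  595^10 ≡ 1988;  595^16 ≡ 996;  595^19 ≡ 1562;  595^20 ≡ 1885;  595^32 ≡ 650;  595^38 ≡ 962;  595^40 ≡ 1337;  595^76 ≡ 980;  595^80 ≡ 2502;  595^95 ≡ 1137;  595^152 ≡ 2485;  595^160 ≡ 1626;  595^190 ≡ 344;  595^304 ≡ 1995;  595^380 ≡ 2778;  595^608 ≡ 2397;  595^760 ≡ 2267;  595^1520 ≡ 3040;  595^3040 ≡ 1.
Smallest exponent giving 1 is 3040.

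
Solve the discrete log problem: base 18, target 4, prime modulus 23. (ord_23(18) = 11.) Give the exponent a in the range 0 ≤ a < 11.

Successive powers of 18 modulo 23:
  18^0=1  18^1=18  18^2=2  18^3=13  18^4=4
So 18^4 ≡ 4 (mod 23), giving a = 4.

4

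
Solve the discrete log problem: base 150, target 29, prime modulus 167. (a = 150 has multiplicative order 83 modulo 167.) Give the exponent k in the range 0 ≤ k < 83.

78

Baby-step giant-step with m = ceil(sqrt(83)) = 10.
Baby table (150^j mod 167 for j=0..9):
  0:1  1:150  2:122  3:97  4:21  5:144  6:57  7:33
  8:107  9:18
Giant step factor: 150^(-10) ≡ 6 (mod 167).
Scan 29·6^i mod 167 for i = 0, 1, …:
  i=0: 29   i=1: 7   i=2: 42   i=3: 85
  i=4: 9   i=5: 54   i=6: 157   i=7: 107
Match at i=7, j=8: k = 7·10 + 8 = 78.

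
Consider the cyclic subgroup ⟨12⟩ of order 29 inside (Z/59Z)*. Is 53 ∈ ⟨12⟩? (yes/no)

53 ∈ ⟨12⟩ iff 53^29 ≡ 1 (mod 59), since |⟨12⟩| = 29.
53^29 mod 59 = 1.
Since 1 = 1, 53 lies in the subgroup.

yes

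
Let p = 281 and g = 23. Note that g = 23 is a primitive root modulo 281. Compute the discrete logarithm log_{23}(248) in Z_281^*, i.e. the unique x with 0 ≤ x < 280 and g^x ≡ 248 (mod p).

2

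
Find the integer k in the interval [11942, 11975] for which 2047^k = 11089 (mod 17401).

Compute 2047^11942 mod 17401 = 6229, then multiply by 2047 repeatedly:
  2047^11942=6229  2047^11943=13231  2047^11944=7901  2047^11945=7818  2047^11946=11927
  2047^11947=966  2047^11948=11089
Found 11089 at exponent 11948.

11948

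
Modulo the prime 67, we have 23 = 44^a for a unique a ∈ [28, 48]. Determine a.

Compute 44^28 mod 67 = 39, then multiply by 44 repeatedly:
  44^28=39  44^29=41  44^30=62  44^31=48  44^32=35
  44^33=66  44^34=23
Found 23 at exponent 34.

34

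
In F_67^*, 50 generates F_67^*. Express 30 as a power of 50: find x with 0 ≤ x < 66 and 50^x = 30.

Baby-step giant-step with m = ceil(sqrt(66)) = 9.
Baby table (50^j mod 67 for j=0..8):
  0:1  1:50  2:21  3:45  4:39  5:7  6:15  7:13
  8:47
Giant step factor: 50^(-9) ≡ 27 (mod 67).
Scan 30·27^i mod 67 for i = 0, 1, …:
  i=0: 30   i=1: 6   i=2: 28   i=3: 19
  i=4: 44   i=5: 49   i=6: 50
Match at i=6, j=1: x = 6·9 + 1 = 55.

55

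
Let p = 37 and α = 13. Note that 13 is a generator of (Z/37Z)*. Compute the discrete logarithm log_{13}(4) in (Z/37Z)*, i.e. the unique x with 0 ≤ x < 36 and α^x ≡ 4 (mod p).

10

Successive powers of 13 modulo 37:
  13^0=1  13^1=13  13^2=21  13^3=14  13^4=34  13^5=35
  13^6=11  13^7=32  13^8=9  13^9=6  13^10=4
So 13^10 ≡ 4 (mod 37), giving x = 10.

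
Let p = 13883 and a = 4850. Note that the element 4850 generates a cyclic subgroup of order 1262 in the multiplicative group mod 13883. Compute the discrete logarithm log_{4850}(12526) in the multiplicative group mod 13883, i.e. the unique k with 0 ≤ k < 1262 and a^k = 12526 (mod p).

Baby-step giant-step with m = ceil(sqrt(1262)) = 36.
Baby table (4850^j mod 13883 for j=0..35):
  0:1  1:4850  2:4698  3:3297  4:11117  5:9761  6:13703  7:1629
  8:1223  9:3509  10:11975  11:6161  12:4634  13:12206  14:1988  15:6998
  16:10248  17:1660  18:12743  19:10317  20:3118  21:3713  22:1799  23:6626
  24:10838  25:3262  26:7963  27:11927  28:9372  29:1258  30:6663  31:9809
  32:10492  33:5005  34:6766  35:9571
Giant step factor: 4850^(-36) ≡ 12873 (mod 13883).
Scan 12526·12873^i mod 13883 for i = 0, 1, …:
  i=0: 12526   i=1: 10036   i=2: 12113   i=3: 10676
  i=4: 4331   i=5: 12718   i=6: 10478   i=7: 9949
  i=8: 2802   i=9: 2112     …   i=31: 1495
  i=32: 3297
Match at i=32, j=3: k = 32·36 + 3 = 1155.

1155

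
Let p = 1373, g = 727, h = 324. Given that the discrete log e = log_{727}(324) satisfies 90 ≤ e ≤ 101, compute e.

Compute 727^90 mod 1373 = 844, then multiply by 727 repeatedly:
  727^90=844  727^91=1230  727^92=387  727^93=1257  727^94=794
  727^95=578  727^96=68  727^97=8  727^98=324
Found 324 at exponent 98.

98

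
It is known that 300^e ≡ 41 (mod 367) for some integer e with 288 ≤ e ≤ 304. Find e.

Compute 300^288 mod 367 = 114, then multiply by 300 repeatedly:
  300^288=114  300^289=69  300^290=148  300^291=360  300^292=102
  300^293=139  300^294=229  300^295=71  300^296=14  300^297=163
  300^298=89  300^299=276  300^300=225  300^301=339  300^302=41
Found 41 at exponent 302.

302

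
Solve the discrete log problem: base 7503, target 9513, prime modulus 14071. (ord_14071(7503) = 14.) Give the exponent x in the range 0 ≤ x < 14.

Successive powers of 7503 modulo 14071:
  7503^0=1  7503^1=7503  7503^2=11009  7503^3=3757  7503^4=4558  7503^5=6144
  7503^6=1836  7503^7=14070  7503^8=6568  7503^9=3062  7503^10=10314  7503^11=9513
So 7503^11 ≡ 9513 (mod 14071), giving x = 11.

11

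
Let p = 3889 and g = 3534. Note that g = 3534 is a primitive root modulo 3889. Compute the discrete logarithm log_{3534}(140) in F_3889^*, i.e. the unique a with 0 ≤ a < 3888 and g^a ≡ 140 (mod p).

Baby-step giant-step with m = ceil(sqrt(3888)) = 63.
Baby table (3534^j mod 3889 for j=0..62):
  0:1  1:3534  2:1577  3:181  4:1858  5:1540  6:1649  7:1844
  8:2621  9:2905  10:3199  11:3832  12:790  13:3447  14:1350  15:2986
  16:1667  17:3232  18:3784  19:2274  20:1642  21:440  22:3249  23:1638
  24:1860  25:830  26:914  27:2206  28:2448  29:2096  30:2608  31:3631
  32:2143  33:1479  34:3859  35:2872  36:3247  37:2348  38:2595  39:468
  40:1087  41:3015  42:3039  43:2297  44:1255  45:1710  46:3523  47:1593
  48:2279  49:3756  50:547  51:265  52:3150  53:1782  54:1297  55:2356
  56:3644  57:1417  58:2535  59:2323  60:3692  61:3822  62:451
Giant step factor: 3534^(-63) ≡ 1903 (mod 3889).
Scan 140·1903^i mod 3889 for i = 0, 1, …:
  i=0: 140   i=1: 1968   i=2: 3886   i=3: 2069
  i=4: 1639   i=5: 39   i=6: 326   i=7: 2027
  i=8: 3382   i=9: 3540     …   i=55: 312
  i=56: 2608
Match at i=56, j=30: a = 56·63 + 30 = 3558.

3558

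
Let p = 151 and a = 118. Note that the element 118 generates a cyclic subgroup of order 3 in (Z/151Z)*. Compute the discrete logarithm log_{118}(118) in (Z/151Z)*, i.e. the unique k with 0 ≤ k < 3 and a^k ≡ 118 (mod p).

Successive powers of 118 modulo 151:
  118^0=1  118^1=118
So 118^1 ≡ 118 (mod 151), giving k = 1.

1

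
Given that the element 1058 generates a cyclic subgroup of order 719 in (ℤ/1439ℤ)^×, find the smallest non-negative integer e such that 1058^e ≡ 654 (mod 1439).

Baby-step giant-step with m = ceil(sqrt(719)) = 27.
Baby table (1058^j mod 1439 for j=0..26):
  0:1  1:1058  2:1261  3:185  4:26  5:167  6:1128  7:493
  8:676  9:25  10:548  11:1306  12:308  13:650  14:1297  15:859
  16:813  17:1071  18:625  19:749  20:992  21:505  22:421  23:767
  24:1329  25:179  26:873
Giant step factor: 1058^(-27) ≡ 1178 (mod 1439).
Scan 654·1178^i mod 1439 for i = 0, 1, …:
  i=0: 654   i=1: 547   i=2: 1133   i=3: 721
  i=4: 328   i=5: 732   i=6: 335   i=7: 344
  i=8: 873
Match at i=8, j=26: e = 8·27 + 26 = 242.

242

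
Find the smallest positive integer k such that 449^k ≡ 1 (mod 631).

The order of 449 must divide p − 1 = 630 = 2 · 3^2 · 5 · 7.
Divisors: 1, 2, 3, 5, 6, 7, 9, 10, 14, 15, 18, 21, 30, 35, 42, 45, 63, 70, 90, 105, 126, 210, 315, 630.
Check each in increasing order: 449^1 ≡ 449;  449^2 ≡ 312;  449^3 ≡ 6;  449^5 ≡ 610;  449^6 ≡ 36;  449^7 ≡ 389;  449^9 ≡ 216;  449^10 ≡ 441;  449^14 ≡ 512;  449^15 ≡ 204;  449^18 ≡ 593;  449^21 ≡ 403;  449^30 ≡ 601;  449^35 ≡ 630;  449^42 ≡ 242;  449^45 ≡ 190;  449^63 ≡ 352;  449^70 ≡ 1.
Smallest exponent giving 1 is 70.

70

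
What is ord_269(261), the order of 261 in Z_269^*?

268

The order of 261 must divide p − 1 = 268 = 2^2 · 67.
Divisors: 1, 2, 4, 67, 134, 268.
Check each in increasing order: 261^1 ≡ 261;  261^2 ≡ 64;  261^4 ≡ 61;  261^67 ≡ 187;  261^134 ≡ 268;  261^268 ≡ 1.
Smallest exponent giving 1 is 268.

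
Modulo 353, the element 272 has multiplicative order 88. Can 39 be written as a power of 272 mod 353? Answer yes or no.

39 ∈ ⟨272⟩ iff 39^88 ≡ 1 (mod 353), since |⟨272⟩| = 88.
39^88 mod 353 = 352.
Since 352 ≠ 1, 39 does not lie in the subgroup.

no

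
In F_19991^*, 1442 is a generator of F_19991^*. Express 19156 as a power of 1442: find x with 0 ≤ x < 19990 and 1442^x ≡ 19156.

11457

Baby-step giant-step with m = ceil(sqrt(19990)) = 142.
Baby table (1442^j mod 19991 for j=0..141):
  0:1  1:1442  2:300  3:12789  4:10036  5:18419  6:12150  7:8184
  8:6638  9:16298  10:12291  11:11596  12:8956  13:366  14:8006  15:9845
  16:2880  17:14823  18:4387  19:8898  20:16685  21:10597  22:7750  23:531
  24:6044  25:19363  26:14010  27:11510  28:4890  29:14548  30:7657  31:6362
  32:18126  33:9455  34:248  35:17769  36:14427  37:13094  38:10044  39:9964
  40:14550  41:10541  42:6962  43:3722  44:9536  45:17095  46:2087  47:10804
  48:6379  49:2658  50:14555  51:17751  52:8462  53:7694  54:19734  55:9235
  56:2864  57:11742  58:19578  59:4184  60:16037  61:15758  62:13260  63:9524
  64:19782  65:18478  66:17264  67:5893  68:1531  69:8692  70:19498  71:8770
  72:12028  73:12179  74:10020  75:15338  76:7350  77:3470  78:5990  79:1468
  80:17801  81:598  82:2703  83:19472  84:11260  85:4228  86:19512  87:8967
  88:16228  89:11306  90:10587  91:13321  92:17522  93:18091  94:18958  95:9739
  96:9956  97:3014  98:8141  99:4605  100:3398  101:2121  102:19850  103:16579
  104:17673  105:15932  106:4285  107:1751  108:6076  109:5534  110:3619  111:947
  112:6186  113:4226  114:16628  115:8367  116:10641  117:11225  118:13731  119:9012
  120:1154  121:4815  122:6353  123:5148  124:6755  125:5093  126:7409  127:8584
  128:3699  129:16352  130:10195  131:7805  132:19868  133:2553  134:3082  135:6242
  136:5014  137:13437  138:4875  139:12909  140:3157  141:14437
Giant step factor: 1442^(-142) ≡ 12601 (mod 19991).
Scan 19156·12601^i mod 19991 for i = 0, 1, …:
  i=0: 19156   i=1: 13422   i=2: 6762   i=3: 6320
  i=4: 14167   i=5: 18728   i=6: 17764   i=7: 4937
  i=8: 19136   i=9: 1294     …   i=79: 4528
  i=80: 3014
Match at i=80, j=97: x = 80·142 + 97 = 11457.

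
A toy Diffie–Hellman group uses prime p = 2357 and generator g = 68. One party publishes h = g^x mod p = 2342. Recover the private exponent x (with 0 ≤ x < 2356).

956

Baby-step giant-step with m = ceil(sqrt(2356)) = 49.
Baby table (68^j mod 2357 for j=0..48):
  0:1  1:68  2:2267  3:951  4:1029  5:1619  6:1670  7:424
  8:548  9:1909  10:177  11:251  12:569  13:980  14:644  15:1366
  16:965  17:1981  18:359  19:842  20:688  21:2001  22:1719  23:1399
  24:852  25:1368  26:1101  27:1801  28:2261  29:543  30:1569  31:627
  32:210  33:138  34:2313  35:1722  36:1603  37:582  38:1864  39:1831
  40:1944  41:200  42:1815  43:856  44:1640  45:741  46:891  47:1663
  48:2305
Giant step factor: 68^(-49) ≡ 2355 (mod 2357).
Scan 2342·2355^i mod 2357 for i = 0, 1, …:
  i=0: 2342   i=1: 30   i=2: 2297   i=3: 120
  i=4: 2117   i=5: 480   i=6: 1397   i=7: 1920
  i=8: 874   i=9: 609     …   i=18: 1673
  i=19: 1368
Match at i=19, j=25: x = 19·49 + 25 = 956.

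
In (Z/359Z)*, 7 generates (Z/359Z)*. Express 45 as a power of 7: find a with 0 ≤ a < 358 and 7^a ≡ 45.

132

Baby-step giant-step with m = ceil(sqrt(358)) = 19.
Baby table (7^j mod 359 for j=0..18):
  0:1  1:7  2:49  3:343  4:247  5:293  6:256  7:356
  8:338  9:212  10:48  11:336  12:198  13:309  14:9  15:63
  16:82  17:215  18:69
Giant step factor: 7^(-19) ≡ 304 (mod 359).
Scan 45·304^i mod 359 for i = 0, 1, …:
  i=0: 45   i=1: 38   i=2: 64   i=3: 70
  i=4: 99   i=5: 299   i=6: 69
Match at i=6, j=18: a = 6·19 + 18 = 132.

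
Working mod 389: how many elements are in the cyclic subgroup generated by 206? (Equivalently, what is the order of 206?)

97

The order of 206 must divide p − 1 = 388 = 2^2 · 97.
Divisors: 1, 2, 4, 97, 194, 388.
Check each in increasing order: 206^1 ≡ 206;  206^2 ≡ 35;  206^4 ≡ 58;  206^97 ≡ 1.
Smallest exponent giving 1 is 97.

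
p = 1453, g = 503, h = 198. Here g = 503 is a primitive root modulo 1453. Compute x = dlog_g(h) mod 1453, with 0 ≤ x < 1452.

51

Baby-step giant-step with m = ceil(sqrt(1452)) = 39.
Baby table (503^j mod 1453 for j=0..38):
  0:1  1:503  2:187  3:1069  4:97  5:842  6:703  7:530
  8:691  9:306  10:1353  11:555  12:189  13:622  14:471  15:74
  16:897  17:761  18:644  19:1366  20:1282  21:1167  22:1442  23:279
  24:849  25:1318  26:386  27:909  28:985  29:1435  30:1117  31:993
  32:1100  33:1160  34:827  35:423  36:631  37:639  38:304
Giant step factor: 503^(-39) ≡ 67 (mod 1453).
Scan 198·67^i mod 1453 for i = 0, 1, …:
  i=0: 198   i=1: 189
Match at i=1, j=12: x = 1·39 + 12 = 51.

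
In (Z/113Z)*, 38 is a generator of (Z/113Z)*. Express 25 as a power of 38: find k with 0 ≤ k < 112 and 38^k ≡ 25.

58

Baby-step giant-step with m = ceil(sqrt(112)) = 11.
Baby table (38^j mod 113 for j=0..10):
  0:1  1:38  2:88  3:67  4:60  5:20  6:82  7:65
  8:97  9:70  10:61
Giant step factor: 38^(-11) ≡ 76 (mod 113).
Scan 25·76^i mod 113 for i = 0, 1, …:
  i=0: 25   i=1: 92   i=2: 99   i=3: 66
  i=4: 44   i=5: 67
Match at i=5, j=3: k = 5·11 + 3 = 58.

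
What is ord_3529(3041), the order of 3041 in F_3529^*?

588

The order of 3041 must divide p − 1 = 3528 = 2^3 · 3^2 · 7^2.
Divisors: 1, 2, 3, 4, 6, 7, 8, 9, 12, 14, 18, 21, 24, 28, 36, 42, 49, 56, 63, 72, 84, 98, 126, 147, 168, 196, 252, 294, 392, 441, 504, 588, 882, 1176, 1764, 3528.
Check each in increasing order: 3041^1 ≡ 3041;  3041^2 ≡ 1701;  3041^3 ≡ 2756;  3041^4 ≡ 3150;  3041^6 ≡ 1128;  3041^7 ≡ 60;  3041^8 ≡ 2481;  3041^9 ≡ 3248;  3041^12 ≡ 1944;  3041^14 ≡ 71;  3041^18 ≡ 1323;  3041^21 ≡ 731;  3041^24 ≡ 3106;  3041^28 ≡ 1512;  3041^36 ≡ 3474;  3041^42 ≡ 1482;  3041^49 ≡ 695;  3041^56 ≡ 2881;  3041^63 ≡ 3468;  3041^72 ≡ 3025;  3041^84 ≡ 1286;  3041^98 ≡ 3081;  3041^126 ≡ 192;  3041^147 ≡ 2721;  3041^168 ≡ 2224;  3041^196 ≡ 3080;  3041^252 ≡ 1574;  3041^294 ≡ 3528;  3041^392 ≡ 448;  3041^441 ≡ 808;  3041^504 ≡ 118;  3041^588 ≡ 1.
Smallest exponent giving 1 is 588.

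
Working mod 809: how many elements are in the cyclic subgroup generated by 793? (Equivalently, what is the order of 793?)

202

The order of 793 must divide p − 1 = 808 = 2^3 · 101.
Divisors: 1, 2, 4, 8, 101, 202, 404, 808.
Check each in increasing order: 793^1 ≡ 793;  793^2 ≡ 256;  793^4 ≡ 7;  793^8 ≡ 49;  793^101 ≡ 808;  793^202 ≡ 1.
Smallest exponent giving 1 is 202.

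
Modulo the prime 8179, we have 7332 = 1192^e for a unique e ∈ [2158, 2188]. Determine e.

Compute 1192^2158 mod 8179 = 3474, then multiply by 1192 repeatedly:
  1192^2158=3474  1192^2159=2434  1192^2160=5962  1192^2161=7332
Found 7332 at exponent 2161.

2161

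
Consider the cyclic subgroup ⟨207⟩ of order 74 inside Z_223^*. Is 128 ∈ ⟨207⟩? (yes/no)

yes

128 ∈ ⟨207⟩ iff 128^74 ≡ 1 (mod 223), since |⟨207⟩| = 74.
128^74 mod 223 = 1.
Since 1 = 1, 128 lies in the subgroup.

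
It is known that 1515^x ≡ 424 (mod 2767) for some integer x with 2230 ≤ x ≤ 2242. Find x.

2230

Compute 1515^2230 mod 2767 = 424, then multiply by 1515 repeatedly:
  1515^2230=424
Found 424 at exponent 2230.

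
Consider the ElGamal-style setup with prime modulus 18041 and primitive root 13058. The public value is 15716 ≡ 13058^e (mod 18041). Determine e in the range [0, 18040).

4966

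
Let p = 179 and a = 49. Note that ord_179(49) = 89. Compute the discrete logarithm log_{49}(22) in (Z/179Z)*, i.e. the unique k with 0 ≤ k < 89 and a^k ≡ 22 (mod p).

37

Baby-step giant-step with m = ceil(sqrt(89)) = 10.
Baby table (49^j mod 179 for j=0..9):
  0:1  1:49  2:74  3:46  4:106  5:3  6:147  7:43
  8:138  9:139
Giant step factor: 49^(-10) ≡ 20 (mod 179).
Scan 22·20^i mod 179 for i = 0, 1, …:
  i=0: 22   i=1: 82   i=2: 29   i=3: 43
Match at i=3, j=7: k = 3·10 + 7 = 37.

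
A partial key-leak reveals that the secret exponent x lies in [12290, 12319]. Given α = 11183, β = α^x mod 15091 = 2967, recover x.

Compute 11183^12290 mod 15091 = 4069, then multiply by 11183 repeatedly:
  11183^12290=4069  11183^12291=4262  11183^12292=4568  11183^12293=909  11183^12294=9104
  11183^12295=6146  11183^12296=6304  11183^12297=7571  11183^12298=5983  11183^12299=9486
  11183^12300=7299  11183^12301=12589  11183^12302=13939  11183^12303=4898  11183^12304=9095
  11183^12305=11136  11183^12306=2956  11183^12307=7658  11183^12308=13080  11183^12309=11668
  11183^12310=6458  11183^12311=9379  11183^12312=2907  11183^12313=2967
Found 2967 at exponent 12313.

12313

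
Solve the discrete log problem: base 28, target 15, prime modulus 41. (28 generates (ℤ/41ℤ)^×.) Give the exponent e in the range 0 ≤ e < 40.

7

Successive powers of 28 modulo 41:
  28^0=1  28^1=28  28^2=5  28^3=17  28^4=25  28^5=3
  28^6=2  28^7=15
So 28^7 ≡ 15 (mod 41), giving e = 7.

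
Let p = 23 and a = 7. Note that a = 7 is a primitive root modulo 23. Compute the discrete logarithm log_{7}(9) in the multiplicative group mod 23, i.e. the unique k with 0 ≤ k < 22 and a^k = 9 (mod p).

4

Successive powers of 7 modulo 23:
  7^0=1  7^1=7  7^2=3  7^3=21  7^4=9
So 7^4 ≡ 9 (mod 23), giving k = 4.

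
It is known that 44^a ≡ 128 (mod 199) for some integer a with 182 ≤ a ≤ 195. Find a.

188

Compute 44^182 mod 199 = 23, then multiply by 44 repeatedly:
  44^182=23  44^183=17  44^184=151  44^185=77  44^186=5
  44^187=21  44^188=128
Found 128 at exponent 188.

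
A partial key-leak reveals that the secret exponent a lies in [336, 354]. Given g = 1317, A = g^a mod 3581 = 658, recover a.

Compute 1317^336 mod 3581 = 165, then multiply by 1317 repeatedly:
  1317^336=165  1317^337=2445  1317^338=746  1317^339=1288  1317^340=2483
  1317^341=658
Found 658 at exponent 341.

341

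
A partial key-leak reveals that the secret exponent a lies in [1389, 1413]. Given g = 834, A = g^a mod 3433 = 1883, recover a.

Compute 834^1389 mod 3433 = 2800, then multiply by 834 repeatedly:
  834^1389=2800  834^1390=760  834^1391=2168  834^1392=2354  834^1393=2993
  834^1394=371  834^1395=444  834^1396=2965  834^1397=1050  834^1398=285
  834^1399=813  834^1400=1741  834^1401=3268  834^1402=3143  834^1403=1883
Found 1883 at exponent 1403.

1403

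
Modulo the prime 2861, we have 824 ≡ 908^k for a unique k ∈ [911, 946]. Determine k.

914

Compute 908^911 mod 2861 = 1000, then multiply by 908 repeatedly:
  908^911=1000  908^912=1063  908^913=1047  908^914=824
Found 824 at exponent 914.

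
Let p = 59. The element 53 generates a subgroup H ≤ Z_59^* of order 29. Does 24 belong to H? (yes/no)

no

24 ∈ ⟨53⟩ iff 24^29 ≡ 1 (mod 59), since |⟨53⟩| = 29.
24^29 mod 59 = 58.
Since 58 ≠ 1, 24 does not lie in the subgroup.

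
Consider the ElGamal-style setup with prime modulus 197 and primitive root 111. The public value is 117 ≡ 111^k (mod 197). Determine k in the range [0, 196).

155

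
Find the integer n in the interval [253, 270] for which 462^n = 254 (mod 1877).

Compute 462^253 mod 1877 = 521, then multiply by 462 repeatedly:
  462^253=521  462^254=446  462^255=1459  462^256=215  462^257=1726
  462^258=1564  462^259=1800  462^260=89  462^261=1701  462^262=1276
  462^263=134  462^264=1844  462^265=1647  462^266=729  462^267=815
  462^268=1130  462^269=254
Found 254 at exponent 269.

269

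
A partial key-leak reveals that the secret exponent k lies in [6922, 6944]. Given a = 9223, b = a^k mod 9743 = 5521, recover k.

6926

Compute 9223^6922 mod 9743 = 4420, then multiply by 9223 repeatedly:
  9223^6922=4420  9223^6923=948  9223^6924=3933  9223^6925=870  9223^6926=5521
Found 5521 at exponent 6926.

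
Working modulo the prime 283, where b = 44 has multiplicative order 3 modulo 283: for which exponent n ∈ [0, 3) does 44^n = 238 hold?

Successive powers of 44 modulo 283:
  44^0=1  44^1=44  44^2=238
So 44^2 ≡ 238 (mod 283), giving n = 2.

2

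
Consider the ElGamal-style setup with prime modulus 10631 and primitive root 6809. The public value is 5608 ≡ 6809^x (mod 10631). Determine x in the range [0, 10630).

1740

Baby-step giant-step with m = ceil(sqrt(10630)) = 104.
Baby table (6809^j mod 10631 for j=0..103):
  0:1  1:6809  2:690  3:9939  4:8336  5:915  6:469  7:4121
  8:4680  9:5013  10:8007  11:3895  12:7341  13:8538  14:4934  15:1646
  16:2540  17:8854  18:9116  19:7066  20:7119  21:6542  22:588  23:6436
  24:1742  25:7713  26:677  27:6470  28:9997  29:9911  30:9042  31:2857
  32:9214  33:4595  34:322  35:2512  36:9560  37:427  38:5180  39:7593
  40:2184  41:8718  42:7989  43:8905  44:5552  45:10363  46:3720  47:6438
  48:4729  49:9093  50:9924  51:1880  52:1196  53:218  54:6653  55:1586
  56:8609  57:9978  58:8112  59:6563  60:5374  61:10295  62:8472  63:2042
  64:9261  65:5688  66:859  67:1881  68:8005  69:908  70:5961  71:9922
  72:9524  73:10447  74:1602  75:612  76:10387  77:7671  78:1736  79:9383
  80:7168  81:10622  82:2505  83:4421  84:6228  85:10024  86:2396  87:6410
  88:5435  89:404  90:8038  91:2354  92:7469  93:8348  94:8206  95:8749
  96:6448  97:9033  98:5362  99:3004  100:192  101:10346  102:4908  103:5339
Giant step factor: 6809^(-104) ≡ 6400 (mod 10631).
Scan 5608·6400^i mod 10631 for i = 0, 1, …:
  i=0: 5608   i=1: 944   i=2: 3192   i=3: 6649
  i=4: 8338   i=5: 6211   i=6: 1091   i=7: 8464
  i=8: 4655   i=9: 3938     …   i=15: 4857
  i=16: 10387
Match at i=16, j=76: x = 16·104 + 76 = 1740.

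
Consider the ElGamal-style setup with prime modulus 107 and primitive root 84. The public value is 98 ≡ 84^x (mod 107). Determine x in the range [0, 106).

45

Baby-step giant-step with m = ceil(sqrt(106)) = 11.
Baby table (84^j mod 107 for j=0..10):
  0:1  1:84  2:101  3:31  4:36  5:28  6:105  7:46
  8:12  9:45  10:35
Giant step factor: 84^(-11) ≡ 21 (mod 107).
Scan 98·21^i mod 107 for i = 0, 1, …:
  i=0: 98   i=1: 25   i=2: 97   i=3: 4
  i=4: 84
Match at i=4, j=1: x = 4·11 + 1 = 45.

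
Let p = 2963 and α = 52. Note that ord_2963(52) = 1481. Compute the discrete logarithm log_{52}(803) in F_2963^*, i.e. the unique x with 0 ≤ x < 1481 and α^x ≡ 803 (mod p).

656

Baby-step giant-step with m = ceil(sqrt(1481)) = 39.
Baby table (52^j mod 2963 for j=0..38):
  0:1  1:52  2:2704  3:1347  4:1895  5:761  6:1053  7:1422
  8:2832  9:2077  10:1336  11:1323  12:647  13:1051  14:1318  15:387
  16:2346  17:509  18:2764  19:1504  20:1170  21:1580  22:2159  23:2637
  24:826  25:1470  26:2365  27:1497  28:806  29:430  30:1619  31:1224
  32:1425  33:25  34:1300  35:2414  36:1082  37:2930  38:1247
Giant step factor: 52^(-39) ≡ 979 (mod 2963).
Scan 803·979^i mod 2963 for i = 0, 1, …:
  i=0: 803   i=1: 942   i=2: 725   i=3: 1618
  i=4: 1780   i=5: 376   i=6: 692   i=7: 1904
  i=8: 289   i=9: 1446     …   i=15: 1545
  i=16: 1425
Match at i=16, j=32: x = 16·39 + 32 = 656.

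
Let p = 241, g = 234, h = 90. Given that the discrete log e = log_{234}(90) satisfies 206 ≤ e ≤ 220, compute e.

212

Compute 234^206 mod 241 = 108, then multiply by 234 repeatedly:
  234^206=108  234^207=208  234^208=231  234^209=70  234^210=233
  234^211=56  234^212=90
Found 90 at exponent 212.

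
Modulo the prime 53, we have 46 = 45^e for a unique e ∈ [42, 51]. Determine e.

48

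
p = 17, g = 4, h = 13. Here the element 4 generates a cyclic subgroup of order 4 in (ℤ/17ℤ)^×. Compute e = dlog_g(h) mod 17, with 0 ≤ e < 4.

3

Successive powers of 4 modulo 17:
  4^0=1  4^1=4  4^2=16  4^3=13
So 4^3 ≡ 13 (mod 17), giving e = 3.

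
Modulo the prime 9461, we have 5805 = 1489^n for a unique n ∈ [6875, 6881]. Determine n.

6875

Compute 1489^6875 mod 9461 = 5805, then multiply by 1489 repeatedly:
  1489^6875=5805
Found 5805 at exponent 6875.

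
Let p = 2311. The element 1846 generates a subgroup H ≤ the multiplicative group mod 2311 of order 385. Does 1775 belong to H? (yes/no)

1775 ∈ ⟨1846⟩ iff 1775^385 ≡ 1 (mod 2311), since |⟨1846⟩| = 385.
1775^385 mod 2311 = 1.
Since 1 = 1, 1775 lies in the subgroup.

yes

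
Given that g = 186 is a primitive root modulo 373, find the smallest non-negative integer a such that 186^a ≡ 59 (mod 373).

Baby-step giant-step with m = ceil(sqrt(372)) = 20.
Baby table (186^j mod 373 for j=0..19):
  0:1  1:186  2:280  3:233  4:70  5:338  6:204  7:271
  8:51  9:161  10:106  11:320  12:213  13:80  14:333  15:20
  16:363  17:5  18:184  19:281
Giant step factor: 186^(-20) ≡ 73 (mod 373).
Scan 59·73^i mod 373 for i = 0, 1, …:
  i=0: 59   i=1: 204
Match at i=1, j=6: a = 1·20 + 6 = 26.

26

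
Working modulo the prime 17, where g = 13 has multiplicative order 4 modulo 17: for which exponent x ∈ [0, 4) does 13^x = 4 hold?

Successive powers of 13 modulo 17:
  13^0=1  13^1=13  13^2=16  13^3=4
So 13^3 ≡ 4 (mod 17), giving x = 3.

3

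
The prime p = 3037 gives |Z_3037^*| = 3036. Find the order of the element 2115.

759

The order of 2115 must divide p − 1 = 3036 = 2^2 · 3 · 11 · 23.
Divisors: 1, 2, 3, 4, 6, 11, 12, 22, 23, 33, 44, 46, 66, 69, 92, 132, 138, 253, 276, 506, 759, 1012, 1518, 3036.
Check each in increasing order: 2115^1 ≡ 2115;  2115^2 ≡ 2761;  2115^3 ≡ 2401;  2115^4 ≡ 251;  2115^6 ≡ 575;  2115^11 ≡ 1542;  2115^12 ≡ 2629;  2115^22 ≡ 2830;  2115^23 ≡ 2560;  2115^33 ≡ 2728;  2115^44 ≡ 331;  2115^46 ≡ 2791;  2115^66 ≡ 1334;  2115^69 ≡ 1936;  2115^92 ≡ 2813;  2115^132 ≡ 2911;  2115^138 ≡ 438;  2115^253 ≡ 2291;  2115^276 ≡ 513;  2115^506 ≡ 745;  2115^759 ≡ 1.
Smallest exponent giving 1 is 759.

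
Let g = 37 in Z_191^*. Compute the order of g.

38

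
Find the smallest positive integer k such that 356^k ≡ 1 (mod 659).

329

The order of 356 must divide p − 1 = 658 = 2 · 7 · 47.
Divisors: 1, 2, 7, 14, 47, 94, 329, 658.
Check each in increasing order: 356^1 ≡ 356;  356^2 ≡ 208;  356^7 ≡ 156;  356^14 ≡ 612;  356^47 ≡ 389;  356^94 ≡ 410;  356^329 ≡ 1.
Smallest exponent giving 1 is 329.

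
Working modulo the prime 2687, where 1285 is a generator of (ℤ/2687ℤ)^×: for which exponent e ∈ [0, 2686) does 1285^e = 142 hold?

Baby-step giant-step with m = ceil(sqrt(2686)) = 52.
Baby table (1285^j mod 2687 for j=0..51):
  0:1  1:1285  2:1407  3:2331  4:2017  5:1577  6:447  7:2064
  8:171  9:2088  10:1454  11:925  12:971  13:967  14:1201  15:947
  16:2371  17:2364  18:1430  19:2329  20:2134  21:1450  22:1159  23:717
  24:2391  25:1194  26:13  27:583  28:2169  29:746  30:2038  31:1692
  32:437  33:2649  34:2223  35:274  36:93  37:1277  38:1875  39:1823
  40:2178  41:1563  42:1266  43:1175  44:2468  45:720  46:872  47:41
  48:1632  49:1260  50:1526  51:2087
Giant step factor: 1285^(-52) ≡ 159 (mod 2687).
Scan 142·159^i mod 2687 for i = 0, 1, …:
  i=0: 142   i=1: 1082   i=2: 70   i=3: 382
  i=4: 1624   i=5: 264   i=6: 1671   i=7: 2363
  i=8: 2224   i=9: 1619   i=10: 2156   i=11: 1555
  i=12: 41
Match at i=12, j=47: e = 12·52 + 47 = 671.

671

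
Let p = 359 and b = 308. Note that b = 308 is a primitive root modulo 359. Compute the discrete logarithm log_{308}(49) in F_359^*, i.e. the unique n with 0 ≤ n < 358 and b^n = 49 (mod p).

Baby-step giant-step with m = ceil(sqrt(358)) = 19.
Baby table (308^j mod 359 for j=0..18):
  0:1  1:308  2:88  3:179  4:205  5:315  6:90  7:77
  8:22  9:314  10:141  11:348  12:202  13:109  14:185  15:258
  16:125  17:87  18:230
Giant step factor: 308^(-19) ≡ 224 (mod 359).
Scan 49·224^i mod 359 for i = 0, 1, …:
  i=0: 49   i=1: 206   i=2: 192   i=3: 287
  i=4: 27   i=5: 304   i=6: 245   i=7: 312
  i=8: 242   i=9: 358     …   i=17: 61
  i=18: 22
Match at i=18, j=8: n = 18·19 + 8 = 350.

350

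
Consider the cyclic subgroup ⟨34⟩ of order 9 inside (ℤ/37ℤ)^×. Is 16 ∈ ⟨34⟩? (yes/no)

16 ∈ ⟨34⟩ iff 16^9 ≡ 1 (mod 37), since |⟨34⟩| = 9.
16^9 mod 37 = 1.
Since 1 = 1, 16 lies in the subgroup.

yes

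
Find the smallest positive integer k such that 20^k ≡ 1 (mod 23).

22

The order of 20 must divide p − 1 = 22 = 2 · 11.
Divisors: 1, 2, 11, 22.
Check each in increasing order: 20^1 ≡ 20;  20^2 ≡ 9;  20^11 ≡ 22;  20^22 ≡ 1.
Smallest exponent giving 1 is 22.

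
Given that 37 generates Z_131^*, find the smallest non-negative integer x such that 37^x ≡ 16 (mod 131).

54

Baby-step giant-step with m = ceil(sqrt(130)) = 12.
Baby table (37^j mod 131 for j=0..11):
  0:1  1:37  2:59  3:87  4:75  5:24  6:102  7:106
  8:123  9:97  10:52  11:90
Giant step factor: 37^(-12) ≡ 81 (mod 131).
Scan 16·81^i mod 131 for i = 0, 1, …:
  i=0: 16   i=1: 117   i=2: 45   i=3: 108
  i=4: 102
Match at i=4, j=6: x = 4·12 + 6 = 54.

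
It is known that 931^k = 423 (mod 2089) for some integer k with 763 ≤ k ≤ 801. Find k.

Compute 931^763 mod 2089 = 1100, then multiply by 931 repeatedly:
  931^763=1100  931^764=490  931^765=788  931^766=389  931^767=762
  931^768=1251  931^769=1108  931^770=1671  931^771=1485  931^772=1706
  931^773=646  931^774=1883  931^775=402  931^776=331  931^777=1078
  931^778=898  931^779=438  931^780=423
Found 423 at exponent 780.

780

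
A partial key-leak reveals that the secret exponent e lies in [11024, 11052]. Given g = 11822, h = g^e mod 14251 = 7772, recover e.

11042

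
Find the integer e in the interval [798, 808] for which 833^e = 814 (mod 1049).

Compute 833^798 mod 1049 = 450, then multiply by 833 repeatedly:
  833^798=450  833^799=357  833^800=514  833^801=170  833^802=1044
  833^803=31  833^804=647  833^805=814
Found 814 at exponent 805.

805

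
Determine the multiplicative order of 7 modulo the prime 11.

10

The order of 7 must divide p − 1 = 10 = 2 · 5.
Divisors: 1, 2, 5, 10.
Check each in increasing order: 7^1 ≡ 7;  7^2 ≡ 5;  7^5 ≡ 10;  7^10 ≡ 1.
Smallest exponent giving 1 is 10.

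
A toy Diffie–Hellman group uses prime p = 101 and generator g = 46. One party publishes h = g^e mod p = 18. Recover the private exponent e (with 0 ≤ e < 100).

Baby-step giant-step with m = ceil(sqrt(100)) = 10.
Baby table (46^j mod 101 for j=0..9):
  0:1  1:46  2:96  3:73  4:25  5:39  6:77  7:7
  8:19  9:66
Giant step factor: 46^(-10) ≡ 17 (mod 101).
Scan 18·17^i mod 101 for i = 0, 1, …:
  i=0: 18   i=1: 3   i=2: 51   i=3: 59
  i=4: 94   i=5: 83   i=6: 98   i=7: 50
  i=8: 42   i=9: 7
Match at i=9, j=7: e = 9·10 + 7 = 97.

97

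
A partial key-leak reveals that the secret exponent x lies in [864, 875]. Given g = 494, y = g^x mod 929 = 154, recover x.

Compute 494^864 mod 929 = 575, then multiply by 494 repeatedly:
  494^864=575  494^865=705  494^866=824  494^867=154
Found 154 at exponent 867.

867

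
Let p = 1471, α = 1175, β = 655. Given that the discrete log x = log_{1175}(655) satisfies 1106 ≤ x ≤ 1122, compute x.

1118

Compute 1175^1106 mod 1471 = 82, then multiply by 1175 repeatedly:
  1175^1106=82  1175^1107=735  1175^1108=148  1175^1109=322  1175^1110=303
  1175^1111=43  1175^1112=511  1175^1113=257  1175^1114=420  1175^1115=715
  1175^1116=184  1175^1117=1434  1175^1118=655
Found 655 at exponent 1118.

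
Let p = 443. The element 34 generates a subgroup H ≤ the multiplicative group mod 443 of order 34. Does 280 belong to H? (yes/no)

280 ∈ ⟨34⟩ iff 280^34 ≡ 1 (mod 443), since |⟨34⟩| = 34.
280^34 mod 443 = 115.
Since 115 ≠ 1, 280 does not lie in the subgroup.

no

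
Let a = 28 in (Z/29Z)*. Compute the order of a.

2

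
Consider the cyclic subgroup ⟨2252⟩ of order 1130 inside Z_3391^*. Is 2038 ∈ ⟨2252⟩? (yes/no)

no

2038 ∈ ⟨2252⟩ iff 2038^1130 ≡ 1 (mod 3391), since |⟨2252⟩| = 1130.
2038^1130 mod 3391 = 555.
Since 555 ≠ 1, 2038 does not lie in the subgroup.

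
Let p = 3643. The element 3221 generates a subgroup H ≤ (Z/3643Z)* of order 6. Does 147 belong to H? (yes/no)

no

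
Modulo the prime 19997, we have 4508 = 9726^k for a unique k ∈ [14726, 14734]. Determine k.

Compute 9726^14726 mod 19997 = 3687, then multiply by 9726 repeatedly:
  9726^14726=3687  9726^14727=5141  9726^14728=8866  9726^14729=3652  9726^14730=4680
  9726^14731=4508
Found 4508 at exponent 14731.

14731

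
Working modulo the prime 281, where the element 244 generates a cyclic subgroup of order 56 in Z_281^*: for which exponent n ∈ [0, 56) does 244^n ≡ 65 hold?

17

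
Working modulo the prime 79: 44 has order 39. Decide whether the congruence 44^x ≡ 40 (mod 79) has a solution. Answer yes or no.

yes

40 ∈ ⟨44⟩ iff 40^39 ≡ 1 (mod 79), since |⟨44⟩| = 39.
40^39 mod 79 = 1.
Since 1 = 1, 40 lies in the subgroup.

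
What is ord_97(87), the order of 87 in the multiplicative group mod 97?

96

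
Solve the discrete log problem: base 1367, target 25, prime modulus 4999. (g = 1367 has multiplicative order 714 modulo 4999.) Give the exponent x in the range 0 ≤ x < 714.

414

Baby-step giant-step with m = ceil(sqrt(714)) = 27.
Baby table (1367^j mod 4999 for j=0..26):
  0:1  1:1367  2:4062  3:3864  4:3144  5:3707  6:3482  7:846
  8:1713  9:2139  10:4597  11:356  12:1749  13:1361  14:859  15:4487
  16:4955  17:4839  18:1236  19:4949  20:1636  21:1859  22:1761  23:2768
  24:4612  25:865  26:2691
Giant step factor: 1367^(-27) ≡ 712 (mod 4999).
Scan 25·712^i mod 4999 for i = 0, 1, …:
  i=0: 25   i=1: 2803   i=2: 1135   i=3: 3281
  i=4: 1539   i=5: 987   i=6: 2884   i=7: 3818
  i=8: 3959   i=9: 4371     …   i=14: 3001
  i=15: 2139
Match at i=15, j=9: x = 15·27 + 9 = 414.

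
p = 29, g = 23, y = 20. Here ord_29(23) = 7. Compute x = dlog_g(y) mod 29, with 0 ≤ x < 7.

4

Successive powers of 23 modulo 29:
  23^0=1  23^1=23  23^2=7  23^3=16  23^4=20
So 23^4 ≡ 20 (mod 29), giving x = 4.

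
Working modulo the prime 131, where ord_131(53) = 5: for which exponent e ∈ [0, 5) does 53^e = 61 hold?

3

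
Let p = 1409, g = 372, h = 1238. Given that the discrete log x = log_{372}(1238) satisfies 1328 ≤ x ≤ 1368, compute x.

Compute 372^1328 mod 1409 = 579, then multiply by 372 repeatedly:
  372^1328=579  372^1329=1220  372^1330=142  372^1331=691  372^1332=614
  372^1333=150  372^1334=849  372^1335=212  372^1336=1369  372^1337=619
  372^1338=601  372^1339=950  372^1340=1150  372^1341=873  372^1342=686
  372^1343=163  372^1344=49  372^1345=1320  372^1346=708  372^1347=1302
  372^1348=1057  372^1349=93  372^1350=780  372^1351=1315  372^1352=257
  372^1353=1201  372^1354=119  372^1355=589  372^1356=713  372^1357=344
  372^1358=1158  372^1359=1031  372^1360=284  372^1361=1382  372^1362=1228
  372^1363=300  372^1364=289  372^1365=424  372^1366=1329  372^1367=1238
Found 1238 at exponent 1367.

1367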